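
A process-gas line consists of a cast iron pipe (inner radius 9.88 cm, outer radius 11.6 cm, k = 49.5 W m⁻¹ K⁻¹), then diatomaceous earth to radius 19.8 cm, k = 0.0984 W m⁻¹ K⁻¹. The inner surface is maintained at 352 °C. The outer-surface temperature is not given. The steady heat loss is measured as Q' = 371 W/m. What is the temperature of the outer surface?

T_out = 31.0 °C

Sum the resistances:
  R'_cast iron = ln(0.116/0.0988)/(2πk) = 0.1605/(2π·49.5) = 5.160×10^-4 m·K/W
  R'_diatomaceous earth = ln(0.198/0.116)/(2πk) = 0.5347/(2π·0.0984) = 0.8648 m·K/W
ΣR = 0.8653 m·K/W
ΔT = Q'·ΣR = 371 × 0.8653 = 321.0 K
Heat flows outward, so T_out = T_in − ΔT = 352 − 321.0 = 31.0 °C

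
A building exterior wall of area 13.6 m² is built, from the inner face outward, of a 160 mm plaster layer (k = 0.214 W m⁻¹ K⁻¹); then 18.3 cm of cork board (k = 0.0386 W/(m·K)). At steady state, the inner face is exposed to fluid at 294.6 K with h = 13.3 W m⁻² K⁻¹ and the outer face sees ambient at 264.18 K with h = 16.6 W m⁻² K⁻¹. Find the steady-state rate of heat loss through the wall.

Q = 73.6 W

Resistance network (inner→outer):
  R_conv,in = 1/(hA) = 1/(13.3·13.6) = 0.005529 K/W
  R_plaster = L/(kA) = 0.160/(0.214·13.6) = 0.05498 K/W
  R_cork board = L/(kA) = 0.183/(0.0386·13.6) = 0.3486 K/W
  R_conv,out = 1/(hA) = 1/(16.6·13.6) = 0.004429 K/W
ΣR = 0.005529 + 0.05498 + 0.3486 + 0.004429 = 0.4135 K/W
Q = ΔT/ΣR = (294.6 K − 264.18 K)/0.4135 = 73.6 W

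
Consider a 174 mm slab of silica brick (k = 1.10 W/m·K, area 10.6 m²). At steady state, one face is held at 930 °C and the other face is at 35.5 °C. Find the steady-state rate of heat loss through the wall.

Q = 59.9 kW

Q = kA·ΔT/L = 1.10 × 10.6 × |930 °C − 35.5 °C| / 0.174 = 59900 W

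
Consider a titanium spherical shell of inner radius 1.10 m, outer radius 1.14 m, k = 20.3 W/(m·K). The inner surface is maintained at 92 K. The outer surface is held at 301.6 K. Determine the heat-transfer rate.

Q = 1.68×10^6 W

Q = 4πk·ΔT/(1/r₁ − 1/r₂) = 4π × 20.3 × 209.6 / (1/1.10 − 1/1.14) = 1.68×10^6 W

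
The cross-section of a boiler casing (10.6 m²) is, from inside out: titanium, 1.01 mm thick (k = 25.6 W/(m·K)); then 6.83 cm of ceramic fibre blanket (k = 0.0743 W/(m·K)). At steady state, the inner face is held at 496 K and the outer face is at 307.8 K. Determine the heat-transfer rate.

Q = 2.17 kW

Resistance network (inner→outer):
  R_titanium = L/(kA) = 0.00101/(25.6·10.6) = 3.722×10^-6 K/W
  R_ceramic fibre blanket = L/(kA) = 0.0683/(0.0743·10.6) = 0.08672 K/W
ΣR = 3.722×10^-6 + 0.08672 = 0.08672 K/W
Q = ΔT/ΣR = (496 K − 307.8 K)/0.08672 = 2170 W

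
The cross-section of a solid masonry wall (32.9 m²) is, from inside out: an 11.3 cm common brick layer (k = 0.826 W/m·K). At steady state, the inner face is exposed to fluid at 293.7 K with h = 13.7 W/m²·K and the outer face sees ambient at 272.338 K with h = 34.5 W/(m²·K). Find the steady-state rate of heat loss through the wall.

Treat each layer as a resistance in series:
  R_conv,in = 1/(hA) = 1/(13.7·32.9) = 0.002219 K/W
  R_common brick = L/(kA) = 0.113/(0.826·32.9) = 0.004158 K/W
  R_conv,out = 1/(hA) = 1/(34.5·32.9) = 8.810×10^-4 K/W
ΣR = 0.002219 + 0.004158 + 8.810×10^-4 = 0.007258 K/W
Q = ΔT/ΣR = (293.7 K − 272.338 K)/0.007258 = 2940 W

Q = 2.94 kW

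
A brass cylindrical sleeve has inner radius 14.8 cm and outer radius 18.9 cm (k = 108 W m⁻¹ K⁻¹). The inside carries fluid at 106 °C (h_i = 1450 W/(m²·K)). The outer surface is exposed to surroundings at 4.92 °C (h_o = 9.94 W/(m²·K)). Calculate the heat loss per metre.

Treat each layer as a resistance in series:
  R'_conv,in = 1/(2πr h) = 1/(2π·0.148·1450) = 7.416×10^-4 m·K/W
  R'_brass = ln(0.189/0.148)/(2πk) = 0.2445/(2π·108) = 3.604×10^-4 m·K/W
  R'_conv,out = 1/(2πr h) = 1/(2π·0.189·9.94) = 0.08472 m·K/W
ΣR = 7.416×10^-4 + 3.604×10^-4 + 0.08472 = 0.08582 m·K/W
Q' = ΔT/ΣR = (106 °C − 4.92 °C)/0.08582 = 1180 W/m

Q' = 1180 W/m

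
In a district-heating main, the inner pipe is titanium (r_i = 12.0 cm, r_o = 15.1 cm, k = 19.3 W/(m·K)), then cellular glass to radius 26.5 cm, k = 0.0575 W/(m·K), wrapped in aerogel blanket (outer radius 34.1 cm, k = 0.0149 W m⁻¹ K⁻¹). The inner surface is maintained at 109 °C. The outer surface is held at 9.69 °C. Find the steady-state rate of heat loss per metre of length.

Q' = 23.4 W/m

Resistance network (inner→outer):
  R'_titanium = ln(0.151/0.120)/(2πk) = 0.2298/(2π·19.3) = 0.001895 m·K/W
  R'_cellular glass = ln(0.265/0.151)/(2πk) = 0.5624/(2π·0.0575) = 1.557 m·K/W
  R'_aerogel blanket = ln(0.341/0.265)/(2πk) = 0.2522/(2π·0.0149) = 2.693 m·K/W
ΣR = 0.001895 + 1.557 + 2.693 = 4.252 m·K/W
Q' = ΔT/ΣR = (109 °C − 9.69 °C)/4.252 = 23.4 W/m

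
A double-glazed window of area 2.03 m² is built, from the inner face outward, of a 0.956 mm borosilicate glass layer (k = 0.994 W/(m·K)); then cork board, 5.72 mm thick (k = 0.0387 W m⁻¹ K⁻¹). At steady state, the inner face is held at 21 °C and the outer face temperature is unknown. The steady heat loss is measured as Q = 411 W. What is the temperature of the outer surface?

T_out = -9.12 °C

Sum the resistances:
  R_borosilicate glass = L/(kA) = 9.56×10^-4/(0.994·2.03) = 4.738×10^-4 K/W
  R_cork board = L/(kA) = 0.00572/(0.0387·2.03) = 0.07281 K/W
ΣR = 0.07328 K/W
ΔT = Q·ΣR = 411 × 0.07328 = 30.12 K
Heat flows outward, so T_out = T_in − ΔT = 21 − 30.12 = -9.12 °C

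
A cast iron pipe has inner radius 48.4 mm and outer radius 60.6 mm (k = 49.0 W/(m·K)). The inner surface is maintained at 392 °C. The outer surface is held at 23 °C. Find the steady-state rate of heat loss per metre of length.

Q' = 2πk·ΔT/ln(r₂/r₁) = 2π × 49.0 × 369 / ln(0.0606/0.0484) = 5.05×10^5 W/m

Q' = 505 kW/m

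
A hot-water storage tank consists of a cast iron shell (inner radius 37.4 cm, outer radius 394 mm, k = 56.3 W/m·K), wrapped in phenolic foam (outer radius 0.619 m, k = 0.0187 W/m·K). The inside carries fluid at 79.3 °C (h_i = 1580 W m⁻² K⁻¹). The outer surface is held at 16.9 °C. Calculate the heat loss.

Treat each layer as a resistance in series:
  R_conv,in = 1/(4πr²h) = 1/(4π·0.374²·1580) = 3.601×10^-4 K/W
  R_cast iron = (1/0.374 − 1/0.394)/(4πk) = 0.1357/(4π·56.3) = 1.918×10^-4 K/W
  R_phenolic foam = (1/0.394 − 1/0.619)/(4πk) = 0.9226/(4π·0.0187) = 3.926 K/W
ΣR = 3.601×10^-4 + 1.918×10^-4 + 3.926 = 3.927 K/W
Q = ΔT/ΣR = (79.3 °C − 16.9 °C)/3.927 = 15.9 W

Q = 15.9 W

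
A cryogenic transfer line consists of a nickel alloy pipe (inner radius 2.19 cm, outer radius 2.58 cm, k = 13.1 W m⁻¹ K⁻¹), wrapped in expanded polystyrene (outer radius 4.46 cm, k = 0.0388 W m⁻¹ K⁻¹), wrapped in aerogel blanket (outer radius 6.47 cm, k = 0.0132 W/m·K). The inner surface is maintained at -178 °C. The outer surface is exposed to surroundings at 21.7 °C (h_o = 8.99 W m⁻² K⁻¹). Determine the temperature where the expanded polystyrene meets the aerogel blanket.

T = -114 °C

Resistance network (inner→outer):
  R'_nickel alloy = ln(0.0258/0.0219)/(2πk) = 0.1639/(2π·13.1) = 0.001991 m·K/W
  R'_expanded polystyrene = ln(0.0446/0.0258)/(2πk) = 0.5474/(2π·0.0388) = 2.245 m·K/W
  R'_aerogel blanket = ln(0.0647/0.0446)/(2πk) = 0.3720/(2π·0.0132) = 4.486 m·K/W
  R'_conv,out = 1/(2πr h) = 1/(2π·0.0647·8.99) = 0.2736 m·K/W
ΣR = 0.001991 + 2.245 + 4.486 + 0.2736 = 7.007 m·K/W
Q' = ΔT/ΣR = (-178 °C − 21.7 °C)/7.007 = -28.50 W/m
From the inner boundary to the expanded polystyrene/aerogel blanket interface, ΣR_partial = 2.247 m·K/W.
T_interface = T_in − Q'·ΣR_partial = -178 °C − (-28.50)(2.247) = -114 °C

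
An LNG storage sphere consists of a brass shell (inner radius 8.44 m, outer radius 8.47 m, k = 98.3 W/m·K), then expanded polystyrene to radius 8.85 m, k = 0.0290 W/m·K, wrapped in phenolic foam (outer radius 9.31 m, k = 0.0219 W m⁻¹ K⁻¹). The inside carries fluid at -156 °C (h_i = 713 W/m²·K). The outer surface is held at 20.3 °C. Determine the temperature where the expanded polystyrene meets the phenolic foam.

Treat each layer as a resistance in series:
  R_conv,in = 1/(4πr²h) = 1/(4π·8.44²·713) = 1.567×10^-6 K/W
  R_brass = (1/8.44 − 1/8.47)/(4πk) = 4.197×10^-4/(4π·98.3) = 3.397×10^-7 K/W
  R_expanded polystyrene = (1/8.47 − 1/8.85)/(4πk) = 0.005069/(4π·0.0290) = 0.01391 K/W
  R_phenolic foam = (1/8.85 − 1/9.31)/(4πk) = 0.005583/(4π·0.0219) = 0.02029 K/W
ΣR = 1.567×10^-6 + 3.397×10^-7 + 0.01391 + 0.02029 = 0.03420 K/W
Q = ΔT/ΣR = (-156 °C − 20.3 °C)/0.03420 = -5155 W
From the inner boundary to the expanded polystyrene/phenolic foam interface, ΣR_partial = 0.01391 K/W.
T_interface = T_in − Q·ΣR_partial = -156 °C − (-5155)(0.01391) = -84.3 °C

T = -84.3 °C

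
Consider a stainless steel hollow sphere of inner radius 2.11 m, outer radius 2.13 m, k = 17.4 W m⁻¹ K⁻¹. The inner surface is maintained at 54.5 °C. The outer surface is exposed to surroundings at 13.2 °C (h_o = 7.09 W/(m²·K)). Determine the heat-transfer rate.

Treat each layer as a resistance in series:
  R_stainless steel = (1/2.11 − 1/2.13)/(4πk) = 0.004450/(4π·17.4) = 2.035×10^-5 K/W
  R_conv,out = 1/(4πr²h) = 1/(4π·2.13²·7.09) = 0.002474 K/W
ΣR = 2.035×10^-5 + 0.002474 = 0.002494 K/W
Q = ΔT/ΣR = (54.5 °C − 13.2 °C)/0.002494 = 16600 W

Q = 16600 W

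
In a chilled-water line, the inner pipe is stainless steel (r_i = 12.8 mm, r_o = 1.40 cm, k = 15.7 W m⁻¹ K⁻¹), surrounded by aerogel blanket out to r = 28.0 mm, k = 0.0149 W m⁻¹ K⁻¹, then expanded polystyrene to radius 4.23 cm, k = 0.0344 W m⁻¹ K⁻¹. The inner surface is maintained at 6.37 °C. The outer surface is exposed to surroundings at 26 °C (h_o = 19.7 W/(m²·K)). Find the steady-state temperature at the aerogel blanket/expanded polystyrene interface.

T = 21.7 °C

Resistance network (inner→outer):
  R'_stainless steel = ln(0.0140/0.0128)/(2πk) = 0.08961/(2π·15.7) = 9.084×10^-4 m·K/W
  R'_aerogel blanket = ln(0.0280/0.0140)/(2πk) = 0.6931/(2π·0.0149) = 7.404 m·K/W
  R'_expanded polystyrene = ln(0.0423/0.0280)/(2πk) = 0.4126/(2π·0.0344) = 1.909 m·K/W
  R'_conv,out = 1/(2πr h) = 1/(2π·0.0423·19.7) = 0.1910 m·K/W
ΣR = 9.084×10^-4 + 7.404 + 1.909 + 0.1910 = 9.505 m·K/W
Q' = ΔT/ΣR = (6.37 °C − 26 °C)/9.505 = -2.065 W/m
From the inner boundary to the aerogel blanket/expanded polystyrene interface, ΣR_partial = 7.405 m·K/W.
T_interface = T_in − Q'·ΣR_partial = 6.37 °C − (-2.065)(7.405) = 21.7 °C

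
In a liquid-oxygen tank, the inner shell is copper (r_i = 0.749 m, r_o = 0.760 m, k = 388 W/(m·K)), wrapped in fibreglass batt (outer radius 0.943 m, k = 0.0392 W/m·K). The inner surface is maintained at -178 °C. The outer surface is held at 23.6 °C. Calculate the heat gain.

Q = 389 W

Resistance network (inner→outer):
  R_copper = (1/0.749 − 1/0.760)/(4πk) = 0.01932/(4π·388) = 3.963×10^-6 K/W
  R_fibreglass batt = (1/0.760 − 1/0.943)/(4πk) = 0.2553/(4π·0.0392) = 0.5184 K/W
ΣR = 3.963×10^-6 + 0.5184 = 0.5184 K/W
Q = ΔT/ΣR = (-178 °C − 23.6 °C)/0.5184 = -389 W
(Negative Q ⇒ heat flows inward; heat gain = 389 W.)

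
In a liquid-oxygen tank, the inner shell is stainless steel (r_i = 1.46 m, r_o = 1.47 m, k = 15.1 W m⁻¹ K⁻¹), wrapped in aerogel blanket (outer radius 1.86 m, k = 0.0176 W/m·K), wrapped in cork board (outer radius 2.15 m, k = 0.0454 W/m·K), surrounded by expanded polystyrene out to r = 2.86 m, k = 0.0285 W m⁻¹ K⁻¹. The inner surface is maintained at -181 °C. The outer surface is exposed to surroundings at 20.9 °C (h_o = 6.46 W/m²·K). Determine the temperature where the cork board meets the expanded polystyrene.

Treat each layer as a resistance in series:
  R_stainless steel = (1/1.46 − 1/1.47)/(4πk) = 0.004659/(4π·15.1) = 2.456×10^-5 K/W
  R_aerogel blanket = (1/1.47 − 1/1.86)/(4πk) = 0.1426/(4π·0.0176) = 0.6449 K/W
  R_cork board = (1/1.86 − 1/2.15)/(4πk) = 0.07252/(4π·0.0454) = 0.1271 K/W
  R_expanded polystyrene = (1/2.15 − 1/2.86)/(4πk) = 0.1155/(4π·0.0285) = 0.3224 K/W
  R_conv,out = 1/(4πr²h) = 1/(4π·2.86²·6.46) = 0.001506 K/W
ΣR = 2.456×10^-5 + 0.6449 + 0.1271 + 0.3224 + 0.001506 = 1.096 K/W
Q = ΔT/ΣR = (-181 °C − 20.9 °C)/1.096 = -184.2 W
From the inner boundary to the cork board/expanded polystyrene interface, ΣR_partial = 0.7720 K/W.
T_interface = T_in − Q·ΣR_partial = -181 °C − (-184.2)(0.7720) = -38.8 °C

T = -38.8 °C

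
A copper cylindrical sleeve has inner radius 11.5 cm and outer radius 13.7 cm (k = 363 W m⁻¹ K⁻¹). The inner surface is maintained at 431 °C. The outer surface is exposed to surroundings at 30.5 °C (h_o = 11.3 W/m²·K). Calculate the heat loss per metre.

Q' = 3.89 kW/m

Resistance network (inner→outer):
  R'_copper = ln(0.137/0.115)/(2πk) = 0.1750/(2π·363) = 7.675×10^-5 m·K/W
  R'_conv,out = 1/(2πr h) = 1/(2π·0.137·11.3) = 0.1028 m·K/W
ΣR = 7.675×10^-5 + 0.1028 = 0.1029 m·K/W
Q' = ΔT/ΣR = (431 °C − 30.5 °C)/0.1029 = 3890 W/m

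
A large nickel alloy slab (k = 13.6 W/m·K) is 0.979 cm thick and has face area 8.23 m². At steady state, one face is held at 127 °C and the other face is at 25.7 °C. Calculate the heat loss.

Q = kA·ΔT/L = 13.6 × 8.23 × |127 °C − 25.7 °C| / 0.00979 = 1.16×10^6 W

Q = 1160 kW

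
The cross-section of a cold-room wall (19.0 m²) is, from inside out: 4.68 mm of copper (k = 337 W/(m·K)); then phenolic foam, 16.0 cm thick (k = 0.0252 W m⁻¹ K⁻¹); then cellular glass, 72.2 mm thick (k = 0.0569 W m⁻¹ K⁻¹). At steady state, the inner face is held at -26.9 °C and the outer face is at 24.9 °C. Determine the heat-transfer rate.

Series thermal resistances, inner to outer:
  R_copper = L/(kA) = 0.00468/(337·19.0) = 7.309×10^-7 K/W
  R_phenolic foam = L/(kA) = 0.160/(0.0252·19.0) = 0.3342 K/W
  R_cellular glass = L/(kA) = 0.0722/(0.0569·19.0) = 0.06678 K/W
ΣR = 7.309×10^-7 + 0.3342 + 0.06678 = 0.4010 K/W
Q = ΔT/ΣR = (-26.9 °C − 24.9 °C)/0.4010 = -129 W
(Negative Q ⇒ heat flows inward; heat gain = 129 W.)

Q = 129 W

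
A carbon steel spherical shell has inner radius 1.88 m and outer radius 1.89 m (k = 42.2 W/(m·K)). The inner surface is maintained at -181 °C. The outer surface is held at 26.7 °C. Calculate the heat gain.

Q = 4πk·ΔT/(1/r₁ − 1/r₂) = 4π × 42.2 × 207.7 / (1/1.88 − 1/1.89) = 3.91×10^7 W

Q = 39100 kW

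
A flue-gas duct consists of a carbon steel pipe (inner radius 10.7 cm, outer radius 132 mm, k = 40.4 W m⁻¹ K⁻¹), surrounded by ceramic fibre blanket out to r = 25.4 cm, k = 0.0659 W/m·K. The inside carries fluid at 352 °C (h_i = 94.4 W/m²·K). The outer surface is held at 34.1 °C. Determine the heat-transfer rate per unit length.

Q' = 199 W/m

Series thermal resistances, inner to outer:
  R'_conv,in = 1/(2πr h) = 1/(2π·0.107·94.4) = 0.01576 m·K/W
  R'_carbon steel = ln(0.132/0.107)/(2πk) = 0.2100/(2π·40.4) = 8.272×10^-4 m·K/W
  R'_ceramic fibre blanket = ln(0.254/0.132)/(2πk) = 0.6545/(2π·0.0659) = 1.581 m·K/W
ΣR = 0.01576 + 8.272×10^-4 + 1.581 = 1.598 m·K/W
Q' = ΔT/ΣR = (352 °C − 34.1 °C)/1.598 = 199 W/m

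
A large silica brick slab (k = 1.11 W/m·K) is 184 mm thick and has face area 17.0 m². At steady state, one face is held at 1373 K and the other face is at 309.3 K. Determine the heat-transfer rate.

Q = 109 kW

Q = kA·ΔT/L = 1.11 × 17.0 × |1373 K − 309.3 K| / 0.184 = 1.09×10^5 W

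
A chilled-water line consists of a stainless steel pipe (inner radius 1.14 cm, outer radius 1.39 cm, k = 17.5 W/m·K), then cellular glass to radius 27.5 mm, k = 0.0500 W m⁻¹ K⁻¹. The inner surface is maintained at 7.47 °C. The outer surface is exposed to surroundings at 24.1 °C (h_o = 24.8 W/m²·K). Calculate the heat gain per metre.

Treat each layer as a resistance in series:
  R'_stainless steel = ln(0.0139/0.0114)/(2πk) = 0.1983/(2π·17.5) = 0.001803 m·K/W
  R'_cellular glass = ln(0.0275/0.0139)/(2πk) = 0.6823/(2π·0.0500) = 2.172 m·K/W
  R'_conv,out = 1/(2πr h) = 1/(2π·0.0275·24.8) = 0.2334 m·K/W
ΣR = 0.001803 + 2.172 + 0.2334 = 2.407 m·K/W
Q' = ΔT/ΣR = (7.47 °C − 24.1 °C)/2.407 = -6.91 W/m
(Negative Q' ⇒ heat flows inward; heat gain = 6.91 W/m.)

Q' = 6.91 W/m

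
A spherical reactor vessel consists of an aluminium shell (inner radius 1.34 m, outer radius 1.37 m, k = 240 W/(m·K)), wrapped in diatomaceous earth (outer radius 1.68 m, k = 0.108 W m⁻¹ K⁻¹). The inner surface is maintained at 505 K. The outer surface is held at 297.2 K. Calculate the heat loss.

Resistance network (inner→outer):
  R_aluminium = (1/1.34 − 1/1.37)/(4πk) = 0.01634/(4π·240) = 5.418×10^-6 K/W
  R_diatomaceous earth = (1/1.37 − 1/1.68)/(4πk) = 0.1347/(4π·0.108) = 0.09924 K/W
ΣR = 5.418×10^-6 + 0.09924 = 0.09925 K/W
Q = ΔT/ΣR = (505 K − 297.2 K)/0.09925 = 2090 W

Q = 2.09 kW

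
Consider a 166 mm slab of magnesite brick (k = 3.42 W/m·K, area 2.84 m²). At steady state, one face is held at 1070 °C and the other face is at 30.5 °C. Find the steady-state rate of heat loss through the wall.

Q = kA·ΔT/L = 3.42 × 2.84 × |1070 °C − 30.5 °C| / 0.166 = 60800 W

Q = 60800 W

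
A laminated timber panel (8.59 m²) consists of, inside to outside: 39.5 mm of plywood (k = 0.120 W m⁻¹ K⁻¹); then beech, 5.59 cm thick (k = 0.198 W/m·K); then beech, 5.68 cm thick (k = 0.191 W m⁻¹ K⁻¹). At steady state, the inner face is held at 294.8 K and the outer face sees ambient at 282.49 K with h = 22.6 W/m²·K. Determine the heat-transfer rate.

Series thermal resistances, inner to outer:
  R_plywood = L/(kA) = 0.0395/(0.120·8.59) = 0.03832 K/W
  R_beech = L/(kA) = 0.0559/(0.198·8.59) = 0.03287 K/W
  R_beech = L/(kA) = 0.0568/(0.191·8.59) = 0.03462 K/W
  R_conv,out = 1/(hA) = 1/(22.6·8.59) = 0.005151 K/W
ΣR = 0.03832 + 0.03287 + 0.03462 + 0.005151 = 0.1110 K/W
Q = ΔT/ΣR = (294.8 K − 282.49 K)/0.1110 = 111 W

Q = 111 W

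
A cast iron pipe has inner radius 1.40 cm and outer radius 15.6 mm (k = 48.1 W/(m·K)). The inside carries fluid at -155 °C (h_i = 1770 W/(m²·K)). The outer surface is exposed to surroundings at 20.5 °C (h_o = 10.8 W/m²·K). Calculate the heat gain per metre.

Q' = 184 W/m

Series thermal resistances, inner to outer:
  R'_conv,in = 1/(2πr h) = 1/(2π·0.0140·1770) = 0.006423 m·K/W
  R'_cast iron = ln(0.0156/0.0140)/(2πk) = 0.1082/(2π·48.1) = 3.581×10^-4 m·K/W
  R'_conv,out = 1/(2πr h) = 1/(2π·0.0156·10.8) = 0.9447 m·K/W
ΣR = 0.006423 + 3.581×10^-4 + 0.9447 = 0.9515 m·K/W
Q' = ΔT/ΣR = (-155 °C − 20.5 °C)/0.9515 = -184 W/m
(Negative Q' ⇒ heat flows inward; heat gain = 184 W/m.)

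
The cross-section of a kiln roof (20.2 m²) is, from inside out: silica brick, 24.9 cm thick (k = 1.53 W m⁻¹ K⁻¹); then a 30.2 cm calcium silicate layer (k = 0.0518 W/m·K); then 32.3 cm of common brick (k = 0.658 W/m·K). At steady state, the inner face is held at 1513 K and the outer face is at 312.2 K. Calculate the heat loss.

Q = 3.74 kW

Resistance network (inner→outer):
  R_silica brick = L/(kA) = 0.249/(1.53·20.2) = 0.008057 K/W
  R_calcium silicate = L/(kA) = 0.302/(0.0518·20.2) = 0.2886 K/W
  R_common brick = L/(kA) = 0.323/(0.658·20.2) = 0.02430 K/W
ΣR = 0.008057 + 0.2886 + 0.02430 = 0.3210 K/W
Q = ΔT/ΣR = (1513 K − 312.2 K)/0.3210 = 3740 W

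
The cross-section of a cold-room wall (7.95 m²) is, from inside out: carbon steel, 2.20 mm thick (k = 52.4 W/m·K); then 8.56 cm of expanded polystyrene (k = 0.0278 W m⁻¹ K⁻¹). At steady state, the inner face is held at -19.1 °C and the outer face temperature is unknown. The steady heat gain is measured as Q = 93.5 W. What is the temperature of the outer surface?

T_out = 17.1 °C

Series resistances:
  R_carbon steel = L/(kA) = 0.00220/(52.4·7.95) = 5.281×10^-6 K/W
  R_expanded polystyrene = L/(kA) = 0.0856/(0.0278·7.95) = 0.3873 K/W
ΣR = 0.3873 K/W
ΔT = Q·ΣR = 93.5 × 0.3873 = 36.21 K
Heat flows inward, so T_out = T_in + ΔT = -19.1 + 36.21 = 17.1 °C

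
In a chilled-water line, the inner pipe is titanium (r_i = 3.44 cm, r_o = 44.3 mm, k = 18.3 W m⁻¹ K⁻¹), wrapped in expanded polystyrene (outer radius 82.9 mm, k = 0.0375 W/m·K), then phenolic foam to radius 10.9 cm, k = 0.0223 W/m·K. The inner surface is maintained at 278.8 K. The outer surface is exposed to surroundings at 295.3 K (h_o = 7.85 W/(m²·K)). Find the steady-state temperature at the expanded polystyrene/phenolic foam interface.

T = 287.9 K

Treat each layer as a resistance in series:
  R'_titanium = ln(0.0443/0.0344)/(2πk) = 0.2529/(2π·18.3) = 0.002200 m·K/W
  R'_expanded polystyrene = ln(0.0829/0.0443)/(2πk) = 0.6267/(2π·0.0375) = 2.660 m·K/W
  R'_phenolic foam = ln(0.109/0.0829)/(2πk) = 0.2737/(2π·0.0223) = 1.953 m·K/W
  R'_conv,out = 1/(2πr h) = 1/(2π·0.109·7.85) = 0.1860 m·K/W
ΣR = 0.002200 + 2.660 + 1.953 + 0.1860 = 4.801 m·K/W
Q' = ΔT/ΣR = (278.8 K − 295.3 K)/4.801 = -3.437 W/m
From the inner boundary to the expanded polystyrene/phenolic foam interface, ΣR_partial = 2.662 m·K/W.
T_interface = T_in − Q'·ΣR_partial = 278.8 K − (-3.437)(2.662) = 287.9 K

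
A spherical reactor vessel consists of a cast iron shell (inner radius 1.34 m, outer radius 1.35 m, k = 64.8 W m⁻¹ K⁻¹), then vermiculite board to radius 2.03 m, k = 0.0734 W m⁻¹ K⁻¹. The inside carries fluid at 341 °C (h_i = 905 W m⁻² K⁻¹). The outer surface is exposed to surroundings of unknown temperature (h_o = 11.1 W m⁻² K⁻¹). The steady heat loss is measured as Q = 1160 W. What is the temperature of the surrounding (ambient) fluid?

T_out = 26.9 °C

Series resistances:
  R_conv,in = 1/(4πr²h) = 1/(4π·1.34²·905) = 4.897×10^-5 K/W
  R_cast iron = (1/1.34 − 1/1.35)/(4πk) = 0.005528/(4π·64.8) = 6.789×10^-6 K/W
  R_vermiculite board = (1/1.35 − 1/2.03)/(4πk) = 0.2481/(4π·0.0734) = 0.2690 K/W
  R_conv,out = 1/(4πr²h) = 1/(4π·2.03²·11.1) = 0.001740 K/W
ΣR = 0.2708 K/W
ΔT = Q·ΣR = 1160 × 0.2708 = 314.1 K
Heat flows outward, so T_out = T_in − ΔT = 341 − 314.1 = 26.9 °C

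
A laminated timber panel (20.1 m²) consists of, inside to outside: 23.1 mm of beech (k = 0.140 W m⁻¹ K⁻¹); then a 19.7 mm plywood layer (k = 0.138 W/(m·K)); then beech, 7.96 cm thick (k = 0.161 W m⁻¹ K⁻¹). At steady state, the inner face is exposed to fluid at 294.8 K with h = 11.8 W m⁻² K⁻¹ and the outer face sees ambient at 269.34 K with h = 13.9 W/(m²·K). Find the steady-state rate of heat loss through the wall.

Series thermal resistances, inner to outer:
  R_conv,in = 1/(hA) = 1/(11.8·20.1) = 0.004216 K/W
  R_beech = L/(kA) = 0.0231/(0.140·20.1) = 0.008209 K/W
  R_plywood = L/(kA) = 0.0197/(0.138·20.1) = 0.007102 K/W
  R_beech = L/(kA) = 0.0796/(0.161·20.1) = 0.02460 K/W
  R_conv,out = 1/(hA) = 1/(13.9·20.1) = 0.003579 K/W
ΣR = 0.004216 + 0.008209 + 0.007102 + 0.02460 + 0.003579 = 0.04771 K/W
Q = ΔT/ΣR = (294.8 K − 269.34 K)/0.04771 = 534 W

Q = 534 W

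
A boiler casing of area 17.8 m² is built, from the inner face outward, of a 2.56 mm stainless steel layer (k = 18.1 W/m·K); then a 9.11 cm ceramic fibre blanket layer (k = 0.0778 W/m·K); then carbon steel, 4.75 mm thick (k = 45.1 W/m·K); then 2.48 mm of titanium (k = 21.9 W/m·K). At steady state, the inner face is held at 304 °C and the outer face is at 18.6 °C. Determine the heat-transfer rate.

Q = 4340 W

Treat each layer as a resistance in series:
  R_stainless steel = L/(kA) = 0.00256/(18.1·17.8) = 7.946×10^-6 K/W
  R_ceramic fibre blanket = L/(kA) = 0.0911/(0.0778·17.8) = 0.06578 K/W
  R_carbon steel = L/(kA) = 0.00475/(45.1·17.8) = 5.917×10^-6 K/W
  R_titanium = L/(kA) = 0.00248/(21.9·17.8) = 6.362×10^-6 K/W
ΣR = 7.946×10^-6 + 0.06578 + 5.917×10^-6 + 6.362×10^-6 = 0.06580 K/W
Q = ΔT/ΣR = (304 °C − 18.6 °C)/0.06580 = 4340 W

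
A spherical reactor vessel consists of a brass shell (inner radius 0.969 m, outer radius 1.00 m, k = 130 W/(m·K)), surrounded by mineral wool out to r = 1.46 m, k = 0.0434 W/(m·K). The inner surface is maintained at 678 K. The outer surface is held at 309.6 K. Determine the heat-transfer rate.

Resistance network (inner→outer):
  R_brass = (1/0.969 − 1/1.00)/(4πk) = 0.03199/(4π·130) = 1.958×10^-5 K/W
  R_mineral wool = (1/1.00 − 1/1.46)/(4πk) = 0.3151/(4π·0.0434) = 0.5777 K/W
ΣR = 1.958×10^-5 + 0.5777 = 0.5777 K/W
Q = ΔT/ΣR = (678 K − 309.6 K)/0.5777 = 638 W

Q = 638 W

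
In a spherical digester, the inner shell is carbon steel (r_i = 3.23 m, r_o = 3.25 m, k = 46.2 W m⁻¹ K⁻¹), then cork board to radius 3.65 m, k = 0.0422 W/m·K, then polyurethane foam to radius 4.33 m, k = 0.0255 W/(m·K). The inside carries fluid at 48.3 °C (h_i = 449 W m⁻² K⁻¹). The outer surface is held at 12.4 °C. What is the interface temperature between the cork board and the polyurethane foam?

T = 36.8 °C

Series thermal resistances, inner to outer:
  R_conv,in = 1/(4πr²h) = 1/(4π·3.23²·449) = 1.699×10^-5 K/W
  R_carbon steel = (1/3.23 − 1/3.25)/(4πk) = 0.001905/(4π·46.2) = 3.282×10^-6 K/W
  R_cork board = (1/3.25 − 1/3.65)/(4πk) = 0.03372/(4π·0.0422) = 0.06359 K/W
  R_polyurethane foam = (1/3.65 − 1/4.33)/(4πk) = 0.04303/(4π·0.0255) = 0.1343 K/W
ΣR = 1.699×10^-5 + 3.282×10^-6 + 0.06359 + 0.1343 = 0.1979 K/W
Q = ΔT/ΣR = (48.3 °C − 12.4 °C)/0.1979 = 181.4 W
From the inner boundary to the cork board/polyurethane foam interface, ΣR_partial = 0.06361 K/W.
T_interface = T_in − Q·ΣR_partial = 48.3 °C − (181.4)(0.06361) = 36.8 °C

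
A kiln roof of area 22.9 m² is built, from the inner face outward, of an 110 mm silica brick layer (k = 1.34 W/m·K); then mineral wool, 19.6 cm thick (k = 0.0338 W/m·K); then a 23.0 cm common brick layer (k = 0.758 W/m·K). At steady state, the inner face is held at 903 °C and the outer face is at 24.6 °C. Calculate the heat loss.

Q = 3.25 kW

Series thermal resistances, inner to outer:
  R_silica brick = L/(kA) = 0.110/(1.34·22.9) = 0.003585 K/W
  R_mineral wool = L/(kA) = 0.196/(0.0338·22.9) = 0.2532 K/W
  R_common brick = L/(kA) = 0.230/(0.758·22.9) = 0.01325 K/W
ΣR = 0.003585 + 0.2532 + 0.01325 = 0.2700 K/W
Q = ΔT/ΣR = (903 °C − 24.6 °C)/0.2700 = 3250 W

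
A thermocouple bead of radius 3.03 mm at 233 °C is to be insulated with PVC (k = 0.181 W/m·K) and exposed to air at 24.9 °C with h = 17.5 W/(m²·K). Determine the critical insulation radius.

For a sphere, r_cr = 2k_ins/h = 2·0.181/17.5 = 0.0207 m = 2.07 cm

r_cr = 2.07 cm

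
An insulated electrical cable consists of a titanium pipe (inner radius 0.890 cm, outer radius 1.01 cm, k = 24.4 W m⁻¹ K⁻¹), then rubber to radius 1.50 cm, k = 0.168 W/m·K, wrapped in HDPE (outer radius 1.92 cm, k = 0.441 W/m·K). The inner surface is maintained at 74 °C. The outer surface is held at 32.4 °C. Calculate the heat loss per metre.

Q' = 89.5 W/m

Resistance network (inner→outer):
  R'_titanium = ln(0.0101/0.00890)/(2πk) = 0.1265/(2π·24.4) = 8.250×10^-4 m·K/W
  R'_rubber = ln(0.0150/0.0101)/(2πk) = 0.3955/(2π·0.168) = 0.3747 m·K/W
  R'_HDPE = ln(0.0192/0.0150)/(2πk) = 0.2469/(2π·0.441) = 0.08909 m·K/W
ΣR = 8.250×10^-4 + 0.3747 + 0.08909 = 0.4646 m·K/W
Q' = ΔT/ΣR = (74 °C − 32.4 °C)/0.4646 = 89.5 W/m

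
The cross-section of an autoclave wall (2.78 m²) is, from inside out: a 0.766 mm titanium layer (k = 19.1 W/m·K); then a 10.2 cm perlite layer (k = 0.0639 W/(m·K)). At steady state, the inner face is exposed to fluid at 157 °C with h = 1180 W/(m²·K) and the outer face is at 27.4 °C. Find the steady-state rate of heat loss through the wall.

Q = 226 W

Treat each layer as a resistance in series:
  R_conv,in = 1/(hA) = 1/(1180·2.78) = 3.048×10^-4 K/W
  R_titanium = L/(kA) = 7.66×10^-4/(19.1·2.78) = 1.443×10^-5 K/W
  R_perlite = L/(kA) = 0.102/(0.0639·2.78) = 0.5742 K/W
ΣR = 3.048×10^-4 + 1.443×10^-5 + 0.5742 = 0.5745 K/W
Q = ΔT/ΣR = (157 °C − 27.4 °C)/0.5745 = 226 W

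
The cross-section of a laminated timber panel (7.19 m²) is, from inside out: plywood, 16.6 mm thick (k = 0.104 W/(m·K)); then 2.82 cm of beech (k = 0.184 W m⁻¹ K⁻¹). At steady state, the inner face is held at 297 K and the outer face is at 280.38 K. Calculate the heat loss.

Resistance network (inner→outer):
  R_plywood = L/(kA) = 0.0166/(0.104·7.19) = 0.02220 K/W
  R_beech = L/(kA) = 0.0282/(0.184·7.19) = 0.02132 K/W
ΣR = 0.02220 + 0.02132 = 0.04352 K/W
Q = ΔT/ΣR = (297 K − 280.38 K)/0.04352 = 382 W

Q = 382 W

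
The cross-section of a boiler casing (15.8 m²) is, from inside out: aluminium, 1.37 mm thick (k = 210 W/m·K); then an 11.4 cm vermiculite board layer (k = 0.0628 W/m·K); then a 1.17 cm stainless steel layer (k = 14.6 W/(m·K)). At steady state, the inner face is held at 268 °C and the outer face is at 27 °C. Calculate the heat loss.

Q = 2.10 kW

Resistance network (inner→outer):
  R_aluminium = L/(kA) = 0.00137/(210·15.8) = 4.129×10^-7 K/W
  R_vermiculite board = L/(kA) = 0.114/(0.0628·15.8) = 0.1149 K/W
  R_stainless steel = L/(kA) = 0.0117/(14.6·15.8) = 5.072×10^-5 K/W
ΣR = 4.129×10^-7 + 0.1149 + 5.072×10^-5 = 0.1150 K/W
Q = ΔT/ΣR = (268 °C − 27 °C)/0.1150 = 2100 W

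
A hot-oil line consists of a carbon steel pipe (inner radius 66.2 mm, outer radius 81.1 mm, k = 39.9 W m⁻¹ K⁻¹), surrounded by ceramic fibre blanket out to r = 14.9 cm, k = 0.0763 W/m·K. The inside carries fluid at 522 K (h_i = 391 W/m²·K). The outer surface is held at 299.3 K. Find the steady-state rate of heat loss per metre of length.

Series thermal resistances, inner to outer:
  R'_conv,in = 1/(2πr h) = 1/(2π·0.0662·391) = 0.006149 m·K/W
  R'_carbon steel = ln(0.0811/0.0662)/(2πk) = 0.2030/(2π·39.9) = 8.097×10^-4 m·K/W
  R'_ceramic fibre blanket = ln(0.149/0.0811)/(2πk) = 0.6083/(2π·0.0763) = 1.269 m·K/W
ΣR = 0.006149 + 8.097×10^-4 + 1.269 = 1.276 m·K/W
Q' = ΔT/ΣR = (522 K − 299.3 K)/1.276 = 175 W/m

Q' = 175 W/m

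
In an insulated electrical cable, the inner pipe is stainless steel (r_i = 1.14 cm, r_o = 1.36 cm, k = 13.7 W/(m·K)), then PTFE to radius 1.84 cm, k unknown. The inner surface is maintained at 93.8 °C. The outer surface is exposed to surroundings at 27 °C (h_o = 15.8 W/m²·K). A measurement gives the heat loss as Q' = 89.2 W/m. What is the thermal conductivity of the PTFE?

k = 0.241 W/m·K

ΣR = ΔT/Q' = |93.8 − 27|/89.2 = 0.7489 m·K/W
Known resistances:
  R'_stainless steel = ln(0.0136/0.0114)/(2πk) = 0.1765/(2π·13.7) = 0.002050 m·K/W
  R'_conv,out = 1/(2πr h) = 1/(2π·0.0184·15.8) = 0.5475 m·K/W
R_PTFE = ΣR − ΣR_known = 0.7489 − 0.5495 = 0.1994 m·K/W
ln(r₂/r₁)/(2πk) = 0.1994 ⇒ k = 0.3023/(2π·0.1994) = 0.241 W/m·K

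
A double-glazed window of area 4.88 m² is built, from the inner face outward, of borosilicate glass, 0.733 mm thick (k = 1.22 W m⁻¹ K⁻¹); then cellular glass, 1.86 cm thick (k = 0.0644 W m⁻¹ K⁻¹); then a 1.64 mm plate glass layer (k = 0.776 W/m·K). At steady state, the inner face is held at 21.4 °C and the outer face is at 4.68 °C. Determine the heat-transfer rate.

Resistance network (inner→outer):
  R_borosilicate glass = L/(kA) = 7.33×10^-4/(1.22·4.88) = 1.231×10^-4 K/W
  R_cellular glass = L/(kA) = 0.0186/(0.0644·4.88) = 0.05918 K/W
  R_plate glass = L/(kA) = 0.00164/(0.776·4.88) = 4.331×10^-4 K/W
ΣR = 1.231×10^-4 + 0.05918 + 4.331×10^-4 = 0.05974 K/W
Q = ΔT/ΣR = (21.4 °C − 4.68 °C)/0.05974 = 280 W

Q = 280 W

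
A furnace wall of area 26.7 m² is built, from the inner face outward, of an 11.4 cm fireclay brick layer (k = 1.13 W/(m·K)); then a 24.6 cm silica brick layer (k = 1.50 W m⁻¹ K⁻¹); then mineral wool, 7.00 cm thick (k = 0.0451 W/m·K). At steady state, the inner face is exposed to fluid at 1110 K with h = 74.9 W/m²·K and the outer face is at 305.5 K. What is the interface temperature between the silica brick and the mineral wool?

Treat each layer as a resistance in series:
  R_conv,in = 1/(hA) = 1/(74.9·26.7) = 5.000×10^-4 K/W
  R_fireclay brick = L/(kA) = 0.114/(1.13·26.7) = 0.003778 K/W
  R_silica brick = L/(kA) = 0.246/(1.50·26.7) = 0.006142 K/W
  R_mineral wool = L/(kA) = 0.0700/(0.0451·26.7) = 0.05813 K/W
ΣR = 5.000×10^-4 + 0.003778 + 0.006142 + 0.05813 = 0.06855 K/W
Q = ΔT/ΣR = (1110 K − 305.5 K)/0.06855 = 11740 W
From the inner boundary to the silica brick/mineral wool interface, ΣR_partial = 0.01042 K/W.
T_interface = T_in − Q·ΣR_partial = 1110 K − (11740)(0.01042) = 988 K

T = 988 K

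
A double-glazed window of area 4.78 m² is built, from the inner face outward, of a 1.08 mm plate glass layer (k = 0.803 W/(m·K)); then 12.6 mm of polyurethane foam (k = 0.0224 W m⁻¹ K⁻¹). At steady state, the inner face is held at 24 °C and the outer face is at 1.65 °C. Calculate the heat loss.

Q = 189 W

Resistance network (inner→outer):
  R_plate glass = L/(kA) = 0.00108/(0.803·4.78) = 2.814×10^-4 K/W
  R_polyurethane foam = L/(kA) = 0.0126/(0.0224·4.78) = 0.1177 K/W
ΣR = 2.814×10^-4 + 0.1177 = 0.1180 K/W
Q = ΔT/ΣR = (24 °C − 1.65 °C)/0.1180 = 189 W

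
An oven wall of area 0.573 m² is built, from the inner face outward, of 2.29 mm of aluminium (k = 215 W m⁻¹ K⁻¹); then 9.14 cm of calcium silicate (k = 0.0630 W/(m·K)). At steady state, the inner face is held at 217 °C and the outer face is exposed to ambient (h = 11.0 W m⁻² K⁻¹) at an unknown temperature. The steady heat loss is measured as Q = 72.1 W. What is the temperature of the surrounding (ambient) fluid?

Sum the resistances:
  R_aluminium = L/(kA) = 0.00229/(215·0.573) = 1.859×10^-5 K/W
  R_calcium silicate = L/(kA) = 0.0914/(0.0630·0.573) = 2.532 K/W
  R_conv,out = 1/(hA) = 1/(11.0·0.573) = 0.1587 K/W
ΣR = 2.691 K/W
ΔT = Q·ΣR = 72.1 × 2.691 = 194.0 K
Heat flows outward, so T_out = T_in − ΔT = 217 − 194.0 = 23.0 °C

T_out = 23.0 °C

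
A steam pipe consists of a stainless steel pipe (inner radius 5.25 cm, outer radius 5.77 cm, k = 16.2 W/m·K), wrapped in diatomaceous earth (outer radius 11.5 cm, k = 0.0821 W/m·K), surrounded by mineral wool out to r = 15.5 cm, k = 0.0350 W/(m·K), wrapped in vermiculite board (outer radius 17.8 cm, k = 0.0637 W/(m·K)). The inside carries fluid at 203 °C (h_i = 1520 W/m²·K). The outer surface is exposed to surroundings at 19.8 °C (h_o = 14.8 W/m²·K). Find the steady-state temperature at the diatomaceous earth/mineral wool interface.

T = 124 °C

Series thermal resistances, inner to outer:
  R'_conv,in = 1/(2πr h) = 1/(2π·0.0525·1520) = 0.001994 m·K/W
  R'_stainless steel = ln(0.0577/0.0525)/(2πk) = 0.09444/(2π·16.2) = 9.279×10^-4 m·K/W
  R'_diatomaceous earth = ln(0.115/0.0577)/(2πk) = 0.6897/(2π·0.0821) = 1.337 m·K/W
  R'_mineral wool = ln(0.155/0.115)/(2πk) = 0.2985/(2π·0.0350) = 1.357 m·K/W
  R'_vermiculite board = ln(0.178/0.155)/(2πk) = 0.1384/(2π·0.0637) = 0.3457 m·K/W
  R'_conv,out = 1/(2πr h) = 1/(2π·0.178·14.8) = 0.06041 m·K/W
ΣR = 0.001994 + 9.279×10^-4 + 1.337 + 1.357 + 0.3457 + 0.06041 = 3.103 m·K/W
Q' = ΔT/ΣR = (203 °C − 19.8 °C)/3.103 = 59.04 W/m
From the inner boundary to the diatomaceous earth/mineral wool interface, ΣR_partial = 1.340 m·K/W.
T_interface = T_in − Q'·ΣR_partial = 203 °C − (59.04)(1.340) = 124 °C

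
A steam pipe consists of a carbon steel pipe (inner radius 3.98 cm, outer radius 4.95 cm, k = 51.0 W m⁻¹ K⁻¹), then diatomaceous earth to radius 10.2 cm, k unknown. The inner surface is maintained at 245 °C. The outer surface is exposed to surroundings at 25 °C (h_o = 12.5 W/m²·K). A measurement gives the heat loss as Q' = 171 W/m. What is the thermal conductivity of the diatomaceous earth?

k = 0.0991 W/m·K

ΣR = ΔT/Q' = |245 − 25|/171 = 1.287 m·K/W
Known resistances:
  R'_carbon steel = ln(0.0495/0.0398)/(2πk) = 0.2181/(2π·51.0) = 6.806×10^-4 m·K/W
  R'_conv,out = 1/(2πr h) = 1/(2π·0.102·12.5) = 0.1248 m·K/W
R_diatomaceous earth = ΣR − ΣR_known = 1.287 − 0.1255 = 1.161 m·K/W
ln(r₂/r₁)/(2πk) = 1.161 ⇒ k = 0.7230/(2π·1.161) = 0.0991 W/m·K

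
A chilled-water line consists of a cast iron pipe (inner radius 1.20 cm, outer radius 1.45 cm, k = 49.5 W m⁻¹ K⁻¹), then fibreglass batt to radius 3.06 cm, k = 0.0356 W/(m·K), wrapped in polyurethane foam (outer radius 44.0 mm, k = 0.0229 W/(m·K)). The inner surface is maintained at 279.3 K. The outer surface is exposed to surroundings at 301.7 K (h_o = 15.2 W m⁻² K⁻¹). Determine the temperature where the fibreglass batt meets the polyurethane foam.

Treat each layer as a resistance in series:
  R'_cast iron = ln(0.0145/0.0120)/(2πk) = 0.1892/(2π·49.5) = 6.085×10^-4 m·K/W
  R'_fibreglass batt = ln(0.0306/0.0145)/(2πk) = 0.7469/(2π·0.0356) = 3.339 m·K/W
  R'_polyurethane foam = ln(0.0440/0.0306)/(2πk) = 0.3632/(2π·0.0229) = 2.524 m·K/W
  R'_conv,out = 1/(2πr h) = 1/(2π·0.0440·15.2) = 0.2380 m·K/W
ΣR = 6.085×10^-4 + 3.339 + 2.524 + 0.2380 = 6.102 m·K/W
Q' = ΔT/ΣR = (279.3 K − 301.7 K)/6.102 = -3.671 W/m
From the inner boundary to the fibreglass batt/polyurethane foam interface, ΣR_partial = 3.340 m·K/W.
T_interface = T_in − Q'·ΣR_partial = 279.3 K − (-3.671)(3.340) = 291.6 K

T = 291.6 K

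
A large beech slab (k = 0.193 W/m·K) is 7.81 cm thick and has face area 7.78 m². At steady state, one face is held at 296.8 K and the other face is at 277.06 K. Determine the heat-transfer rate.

Q = 380 W

Q = kA·ΔT/L = 0.193 × 7.78 × |296.8 K − 277.06 K| / 0.0781 = 380 W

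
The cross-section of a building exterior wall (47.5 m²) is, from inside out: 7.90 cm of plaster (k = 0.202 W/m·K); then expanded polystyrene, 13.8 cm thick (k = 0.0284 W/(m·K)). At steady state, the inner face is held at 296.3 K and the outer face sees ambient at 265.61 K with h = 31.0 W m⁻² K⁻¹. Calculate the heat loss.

Resistance network (inner→outer):
  R_plaster = L/(kA) = 0.0790/(0.202·47.5) = 0.008233 K/W
  R_expanded polystyrene = L/(kA) = 0.138/(0.0284·47.5) = 0.1023 K/W
  R_conv,out = 1/(hA) = 1/(31.0·47.5) = 6.791×10^-4 K/W
ΣR = 0.008233 + 0.1023 + 6.791×10^-4 = 0.1112 K/W
Q = ΔT/ΣR = (296.3 K − 265.61 K)/0.1112 = 276 W

Q = 276 W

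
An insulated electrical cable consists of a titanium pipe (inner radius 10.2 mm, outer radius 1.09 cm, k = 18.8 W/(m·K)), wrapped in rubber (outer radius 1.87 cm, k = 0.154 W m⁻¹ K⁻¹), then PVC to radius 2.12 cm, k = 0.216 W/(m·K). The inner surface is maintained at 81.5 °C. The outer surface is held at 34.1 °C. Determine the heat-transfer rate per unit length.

Q' = 72.8 W/m

Series thermal resistances, inner to outer:
  R'_titanium = ln(0.0109/0.0102)/(2πk) = 0.06638/(2π·18.8) = 5.619×10^-4 m·K/W
  R'_rubber = ln(0.0187/0.0109)/(2πk) = 0.5398/(2π·0.154) = 0.5578 m·K/W
  R'_PVC = ln(0.0212/0.0187)/(2πk) = 0.1255/(2π·0.216) = 0.09246 m·K/W
ΣR = 5.619×10^-4 + 0.5578 + 0.09246 = 0.6508 m·K/W
Q' = ΔT/ΣR = (81.5 °C − 34.1 °C)/0.6508 = 72.8 W/m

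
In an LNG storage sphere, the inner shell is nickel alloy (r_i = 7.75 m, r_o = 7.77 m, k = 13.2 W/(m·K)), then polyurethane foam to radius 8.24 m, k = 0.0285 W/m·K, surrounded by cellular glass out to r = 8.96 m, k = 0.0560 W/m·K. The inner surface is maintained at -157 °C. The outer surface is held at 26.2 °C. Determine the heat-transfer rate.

Q = 5330 W

Series thermal resistances, inner to outer:
  R_nickel alloy = (1/7.75 − 1/7.77)/(4πk) = 3.321×10^-4/(4π·13.2) = 2.002×10^-6 K/W
  R_polyurethane foam = (1/7.77 − 1/8.24)/(4πk) = 0.007341/(4π·0.0285) = 0.02050 K/W
  R_cellular glass = (1/8.24 − 1/8.96)/(4πk) = 0.009752/(4π·0.0560) = 0.01386 K/W
ΣR = 2.002×10^-6 + 0.02050 + 0.01386 = 0.03436 K/W
Q = ΔT/ΣR = (-157 °C − 26.2 °C)/0.03436 = -5330 W
(Negative Q ⇒ heat flows inward; heat gain = 5330 W.)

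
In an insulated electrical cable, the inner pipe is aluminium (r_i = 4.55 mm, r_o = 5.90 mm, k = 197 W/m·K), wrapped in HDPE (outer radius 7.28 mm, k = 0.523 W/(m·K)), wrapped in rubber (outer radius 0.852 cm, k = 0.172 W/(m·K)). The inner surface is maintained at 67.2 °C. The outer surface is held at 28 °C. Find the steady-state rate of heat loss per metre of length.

Treat each layer as a resistance in series:
  R'_aluminium = ln(0.00590/0.00455)/(2πk) = 0.2598/(2π·197) = 2.099×10^-4 m·K/W
  R'_HDPE = ln(0.00728/0.00590)/(2πk) = 0.2102/(2π·0.523) = 0.06396 m·K/W
  R'_rubber = ln(0.00852/0.00728)/(2πk) = 0.1573/(2π·0.172) = 0.1455 m·K/W
ΣR = 2.099×10^-4 + 0.06396 + 0.1455 = 0.2097 m·K/W
Q' = ΔT/ΣR = (67.2 °C − 28 °C)/0.2097 = 187 W/m

Q' = 187 W/m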